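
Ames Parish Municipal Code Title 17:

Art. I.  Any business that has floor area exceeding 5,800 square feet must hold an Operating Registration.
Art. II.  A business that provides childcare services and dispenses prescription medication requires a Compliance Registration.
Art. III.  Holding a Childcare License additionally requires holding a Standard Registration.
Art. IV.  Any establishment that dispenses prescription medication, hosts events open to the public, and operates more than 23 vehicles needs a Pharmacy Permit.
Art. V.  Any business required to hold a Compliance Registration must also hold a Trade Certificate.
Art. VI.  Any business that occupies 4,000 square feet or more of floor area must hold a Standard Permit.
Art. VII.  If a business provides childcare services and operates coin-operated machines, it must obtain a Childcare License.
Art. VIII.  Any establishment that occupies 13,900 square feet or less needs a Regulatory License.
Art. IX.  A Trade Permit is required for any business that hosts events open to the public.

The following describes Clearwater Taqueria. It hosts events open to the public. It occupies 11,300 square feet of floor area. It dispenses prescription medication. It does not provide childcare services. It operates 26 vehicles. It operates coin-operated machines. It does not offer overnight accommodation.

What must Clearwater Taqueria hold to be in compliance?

Operating Registration, Pharmacy Permit, Regulatory License, Standard Permit, Trade Permit

Art. I. floor area 11,300 square feet > 5,800 square feet → Operating Registration required.
Art. II. does not provide childcare services; dispenses prescription medication → Compliance Registration not required.
Art. III. Childcare License is not required → no effect.
Art. IV. dispenses prescription medication; hosts events open to the public; vehicles 26 > 23 → Pharmacy Permit required.
Art. V. Compliance Registration is not required → no effect.
Art. VI. floor area 11,300 square feet ≥ 4,000 square feet → Standard Permit required.
Art. VII. does not provide childcare services; operates coin-operated machines → Childcare License not required.
Art. VIII. floor area 11,300 square feet ≤ 13,900 square feet → Regulatory License required.
Art. IX. hosts events open to the public → Trade Permit required.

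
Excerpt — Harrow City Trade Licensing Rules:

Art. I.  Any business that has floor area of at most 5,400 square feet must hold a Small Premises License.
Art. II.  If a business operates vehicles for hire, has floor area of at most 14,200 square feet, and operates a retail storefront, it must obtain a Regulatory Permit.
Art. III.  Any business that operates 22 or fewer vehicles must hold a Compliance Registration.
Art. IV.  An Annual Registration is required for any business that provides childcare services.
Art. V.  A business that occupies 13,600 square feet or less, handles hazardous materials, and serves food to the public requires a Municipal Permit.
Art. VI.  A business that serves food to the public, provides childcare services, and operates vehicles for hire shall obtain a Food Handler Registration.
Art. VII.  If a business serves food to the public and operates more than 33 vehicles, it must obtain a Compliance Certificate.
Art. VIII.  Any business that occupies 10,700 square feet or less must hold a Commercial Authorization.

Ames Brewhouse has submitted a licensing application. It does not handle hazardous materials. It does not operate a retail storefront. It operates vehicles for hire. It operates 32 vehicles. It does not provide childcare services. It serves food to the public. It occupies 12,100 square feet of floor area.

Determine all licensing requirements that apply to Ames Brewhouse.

Art. I. floor area 12,100 square feet > 5,400 square feet → Small Premises License not required.
Art. II. operates vehicles for hire; floor area 12,100 square feet ≤ 14,200 square feet; does not operate a retail storefront → Regulatory Permit not required.
Art. III. vehicles 32 > 22 → Compliance Registration not required.
Art. IV. does not provide childcare services → Annual Registration not required.
Art. V. floor area 12,100 square feet ≤ 13,600 square feet; does not handle hazardous materials; serves food to the public → Municipal Permit not required.
Art. VI. serves food to the public; does not provide childcare services; operates vehicles for hire → Food Handler Registration not required.
Art. VII. serves food to the public; vehicles 32 ≤ 33 → Compliance Certificate not required.
Art. VIII. floor area 12,100 square feet > 10,700 square feet → Commercial Authorization not required.

None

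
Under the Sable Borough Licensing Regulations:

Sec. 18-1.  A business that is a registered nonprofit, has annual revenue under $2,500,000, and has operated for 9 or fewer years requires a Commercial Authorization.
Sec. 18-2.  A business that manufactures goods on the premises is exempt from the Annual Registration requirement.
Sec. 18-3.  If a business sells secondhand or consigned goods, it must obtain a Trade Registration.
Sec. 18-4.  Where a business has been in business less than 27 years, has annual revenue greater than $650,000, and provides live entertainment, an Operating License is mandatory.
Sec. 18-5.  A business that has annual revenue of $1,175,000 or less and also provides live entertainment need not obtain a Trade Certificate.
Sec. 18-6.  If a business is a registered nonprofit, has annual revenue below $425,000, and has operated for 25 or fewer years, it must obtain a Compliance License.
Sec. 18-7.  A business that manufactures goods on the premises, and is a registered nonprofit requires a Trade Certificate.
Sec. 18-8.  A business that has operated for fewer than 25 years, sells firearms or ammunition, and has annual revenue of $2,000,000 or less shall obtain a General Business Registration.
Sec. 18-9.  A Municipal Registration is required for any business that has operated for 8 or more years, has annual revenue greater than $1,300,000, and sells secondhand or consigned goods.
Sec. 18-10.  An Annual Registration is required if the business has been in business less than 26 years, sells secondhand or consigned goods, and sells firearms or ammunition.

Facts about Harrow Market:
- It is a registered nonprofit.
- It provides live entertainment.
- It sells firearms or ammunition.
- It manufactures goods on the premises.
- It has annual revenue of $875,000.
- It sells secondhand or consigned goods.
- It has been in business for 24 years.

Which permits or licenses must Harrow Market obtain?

General Business Registration, Operating License, Trade Registration

Sec. 18-1. is a registered nonprofit; revenue $875,000 < $2,500,000; years in business 24 > 9 → Commercial Authorization not required.
Sec. 18-2. manufactures goods on the premises → exempt from Annual Registration.
Sec. 18-3. sells secondhand or consigned goods → Trade Registration required.
Sec. 18-4. years in business 24 < 27; revenue $875,000 > $650,000; provides live entertainment → Operating License required.
Sec. 18-5. revenue $875,000 ≤ $1,175,000; provides live entertainment → exempt from Trade Certificate.
Sec. 18-6. is a registered nonprofit; revenue $875,000 ≥ $425,000; years in business 24 ≤ 25 → Compliance License not required.
Sec. 18-7. manufactures goods on the premises; is a registered nonprofit → Trade Certificate required.
Sec. 18-8. years in business 24 < 25; sells firearms or ammunition; revenue $875,000 ≤ $2,000,000 → General Business Registration required.
Sec. 18-9. years in business 24 ≥ 8; revenue $875,000 ≤ $1,300,000; sells secondhand or consigned goods → Municipal Registration not required.
Sec. 18-10. years in business 24 < 26; sells secondhand or consigned goods; sells firearms or ammunition → Annual Registration required.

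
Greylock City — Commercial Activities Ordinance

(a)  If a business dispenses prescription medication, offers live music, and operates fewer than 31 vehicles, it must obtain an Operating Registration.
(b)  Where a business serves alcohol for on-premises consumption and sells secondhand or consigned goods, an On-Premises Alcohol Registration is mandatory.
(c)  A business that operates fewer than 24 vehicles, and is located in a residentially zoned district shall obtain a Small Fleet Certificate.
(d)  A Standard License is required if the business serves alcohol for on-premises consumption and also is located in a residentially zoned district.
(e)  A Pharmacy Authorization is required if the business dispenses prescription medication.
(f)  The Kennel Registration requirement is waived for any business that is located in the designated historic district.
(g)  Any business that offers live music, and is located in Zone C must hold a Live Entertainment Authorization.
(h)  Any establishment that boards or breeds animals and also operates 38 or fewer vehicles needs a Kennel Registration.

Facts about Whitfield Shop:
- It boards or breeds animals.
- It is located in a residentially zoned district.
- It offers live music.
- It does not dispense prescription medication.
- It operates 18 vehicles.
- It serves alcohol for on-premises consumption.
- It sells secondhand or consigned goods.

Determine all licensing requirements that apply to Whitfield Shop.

(a) does not dispense prescription medication; offers live music; vehicles 18 < 31 → Operating Registration not required.
(b) serves alcohol for on-premises consumption; sells secondhand or consigned goods → On-Premises Alcohol Registration required.
(c) vehicles 18 < 24; is located in a residentially zoned district → Small Fleet Certificate required.
(d) serves alcohol for on-premises consumption; is located in a residentially zoned district → Standard License required.
(e) does not dispense prescription medication → Pharmacy Authorization not required.
(f) is located in a residentially zoned district (not: is located in the designated historic district) → Kennel Registration exemption does not apply.
(g) offers live music; is located in a residentially zoned district (not: is located in Zone C) → Live Entertainment Authorization not required.
(h) boards or breeds animals; vehicles 18 ≤ 38 → Kennel Registration required.

Kennel Registration, On-Premises Alcohol Registration, Small Fleet Certificate, Standard License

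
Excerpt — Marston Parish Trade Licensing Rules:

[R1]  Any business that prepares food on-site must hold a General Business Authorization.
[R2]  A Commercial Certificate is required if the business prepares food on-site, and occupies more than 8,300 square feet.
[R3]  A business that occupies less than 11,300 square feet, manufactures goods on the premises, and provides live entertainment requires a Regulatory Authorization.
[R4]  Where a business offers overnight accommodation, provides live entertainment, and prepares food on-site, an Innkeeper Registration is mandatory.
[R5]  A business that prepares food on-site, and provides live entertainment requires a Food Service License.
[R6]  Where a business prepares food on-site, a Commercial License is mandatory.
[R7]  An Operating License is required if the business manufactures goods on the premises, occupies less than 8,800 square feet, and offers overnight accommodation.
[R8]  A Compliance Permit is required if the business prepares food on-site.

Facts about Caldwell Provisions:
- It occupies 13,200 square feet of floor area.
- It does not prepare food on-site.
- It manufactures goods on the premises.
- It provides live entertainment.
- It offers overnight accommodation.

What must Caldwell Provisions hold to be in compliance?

[R1] does not prepare food on-site → General Business Authorization not required.
[R2] does not prepare food on-site; floor area 13,200 square feet > 8,300 square feet → Commercial Certificate not required.
[R3] floor area 13,200 square feet ≥ 11,300 square feet; manufactures goods on the premises; provides live entertainment → Regulatory Authorization not required.
[R4] offers overnight accommodation; provides live entertainment; does not prepare food on-site → Innkeeper Registration not required.
[R5] does not prepare food on-site; provides live entertainment → Food Service License not required.
[R6] does not prepare food on-site → Commercial License not required.
[R7] manufactures goods on the premises; floor area 13,200 square feet ≥ 8,800 square feet; offers overnight accommodation → Operating License not required.
[R8] does not prepare food on-site → Compliance Permit not required.

None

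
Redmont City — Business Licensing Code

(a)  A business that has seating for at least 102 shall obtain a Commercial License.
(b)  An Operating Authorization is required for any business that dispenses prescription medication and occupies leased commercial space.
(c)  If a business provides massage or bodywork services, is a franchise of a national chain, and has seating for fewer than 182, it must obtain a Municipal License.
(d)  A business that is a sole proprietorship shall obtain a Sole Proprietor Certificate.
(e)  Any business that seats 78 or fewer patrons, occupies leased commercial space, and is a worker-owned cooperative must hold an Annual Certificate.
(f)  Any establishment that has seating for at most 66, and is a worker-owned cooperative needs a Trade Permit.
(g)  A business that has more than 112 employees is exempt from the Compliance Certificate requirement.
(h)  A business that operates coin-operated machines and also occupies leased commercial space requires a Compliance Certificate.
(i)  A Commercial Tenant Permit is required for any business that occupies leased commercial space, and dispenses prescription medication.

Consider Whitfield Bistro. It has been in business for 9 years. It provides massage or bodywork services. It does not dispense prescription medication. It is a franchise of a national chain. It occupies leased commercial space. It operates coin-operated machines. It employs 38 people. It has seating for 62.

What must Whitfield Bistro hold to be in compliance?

Compliance Certificate, Municipal License

(a) seating 62 < 102 → Commercial License not required.
(b) does not dispense prescription medication; occupies leased commercial space → Operating Authorization not required.
(c) provides massage or bodywork services; is a franchise of a national chain; seating 62 < 182 → Municipal License required.
(d) is a franchise of a national chain (not: is a sole proprietorship) → Sole Proprietor Certificate not required.
(e) seating 62 ≤ 78; occupies leased commercial space; is a franchise of a national chain (not: is a worker-owned cooperative) → Annual Certificate not required.
(f) seating 62 ≤ 66; is a franchise of a national chain (not: is a worker-owned cooperative) → Trade Permit not required.
(g) employees 38 ≤ 112 → Compliance Certificate exemption does not apply.
(h) operates coin-operated machines; occupies leased commercial space → Compliance Certificate required.
(i) occupies leased commercial space; does not dispense prescription medication → Commercial Tenant Permit not required.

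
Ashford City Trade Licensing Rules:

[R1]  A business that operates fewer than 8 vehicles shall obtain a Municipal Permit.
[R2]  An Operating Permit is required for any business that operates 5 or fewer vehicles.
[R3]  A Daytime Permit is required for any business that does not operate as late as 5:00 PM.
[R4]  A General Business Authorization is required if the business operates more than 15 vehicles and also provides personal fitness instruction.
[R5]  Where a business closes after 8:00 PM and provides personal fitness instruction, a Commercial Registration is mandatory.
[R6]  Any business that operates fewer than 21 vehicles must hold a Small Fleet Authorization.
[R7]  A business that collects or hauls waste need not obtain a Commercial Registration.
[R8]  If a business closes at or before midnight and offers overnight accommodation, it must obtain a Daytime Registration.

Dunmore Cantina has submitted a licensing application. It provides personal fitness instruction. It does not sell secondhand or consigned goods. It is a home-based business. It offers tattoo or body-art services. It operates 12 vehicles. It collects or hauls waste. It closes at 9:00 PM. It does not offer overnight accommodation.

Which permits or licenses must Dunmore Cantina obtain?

Small Fleet Authorization

[R1] vehicles 12 ≥ 8 → Municipal Permit not required.
[R2] vehicles 12 > 5 → Operating Permit not required.
[R3] closes 9:00 PM, after 5:00 PM → Daytime Permit not required.
[R4] vehicles 12 ≤ 15; provides personal fitness instruction → General Business Authorization not required.
[R5] closes 9:00 PM, after 8:00 PM; provides personal fitness instruction → Commercial Registration required.
[R6] vehicles 12 < 21 → Small Fleet Authorization required.
[R7] collects or hauls waste → exempt from Commercial Registration.
[R8] closes 9:00 PM, at/before midnight; does not offer overnight accommodation → Daytime Registration not required.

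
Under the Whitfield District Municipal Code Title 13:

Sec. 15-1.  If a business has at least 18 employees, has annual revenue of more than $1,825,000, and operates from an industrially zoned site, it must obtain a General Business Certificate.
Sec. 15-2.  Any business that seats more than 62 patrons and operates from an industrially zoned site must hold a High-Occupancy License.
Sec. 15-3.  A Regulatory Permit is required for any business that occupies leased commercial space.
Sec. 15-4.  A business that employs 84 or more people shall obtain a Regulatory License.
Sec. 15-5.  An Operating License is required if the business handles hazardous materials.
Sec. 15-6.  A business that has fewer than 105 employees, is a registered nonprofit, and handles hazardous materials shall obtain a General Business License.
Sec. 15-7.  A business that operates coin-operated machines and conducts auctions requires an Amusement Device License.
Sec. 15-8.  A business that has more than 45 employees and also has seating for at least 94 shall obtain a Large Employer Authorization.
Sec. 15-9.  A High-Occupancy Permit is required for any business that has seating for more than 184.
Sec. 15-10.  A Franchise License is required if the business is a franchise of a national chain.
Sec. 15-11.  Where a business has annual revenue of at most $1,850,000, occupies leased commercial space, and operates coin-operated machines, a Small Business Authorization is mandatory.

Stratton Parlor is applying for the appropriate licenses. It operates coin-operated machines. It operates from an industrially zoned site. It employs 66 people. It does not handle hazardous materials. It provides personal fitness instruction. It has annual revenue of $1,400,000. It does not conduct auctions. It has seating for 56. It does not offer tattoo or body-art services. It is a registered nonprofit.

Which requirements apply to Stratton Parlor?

Sec. 15-1. employees 66 ≥ 18; revenue $1,400,000 ≤ $1,825,000; operates from an industrially zoned site → General Business Certificate not required.
Sec. 15-2. seating 56 ≤ 62; operates from an industrially zoned site → High-Occupancy License not required.
Sec. 15-3. operates from an industrially zoned site (not: occupies leased commercial space) → Regulatory Permit not required.
Sec. 15-4. employees 66 < 84 → Regulatory License not required.
Sec. 15-5. does not handle hazardous materials → Operating License not required.
Sec. 15-6. employees 66 < 105; is a registered nonprofit; does not handle hazardous materials → General Business License not required.
Sec. 15-7. operates coin-operated machines; does not conduct auctions → Amusement Device License not required.
Sec. 15-8. employees 66 > 45; seating 56 < 94 → Large Employer Authorization not required.
Sec. 15-9. seating 56 ≤ 184 → High-Occupancy Permit not required.
Sec. 15-10. is a registered nonprofit (not: is a franchise of a national chain) → Franchise License not required.
Sec. 15-11. revenue $1,400,000 ≤ $1,850,000; operates from an industrially zoned site (not: occupies leased commercial space); operates coin-operated machines → Small Business Authorization not required.

None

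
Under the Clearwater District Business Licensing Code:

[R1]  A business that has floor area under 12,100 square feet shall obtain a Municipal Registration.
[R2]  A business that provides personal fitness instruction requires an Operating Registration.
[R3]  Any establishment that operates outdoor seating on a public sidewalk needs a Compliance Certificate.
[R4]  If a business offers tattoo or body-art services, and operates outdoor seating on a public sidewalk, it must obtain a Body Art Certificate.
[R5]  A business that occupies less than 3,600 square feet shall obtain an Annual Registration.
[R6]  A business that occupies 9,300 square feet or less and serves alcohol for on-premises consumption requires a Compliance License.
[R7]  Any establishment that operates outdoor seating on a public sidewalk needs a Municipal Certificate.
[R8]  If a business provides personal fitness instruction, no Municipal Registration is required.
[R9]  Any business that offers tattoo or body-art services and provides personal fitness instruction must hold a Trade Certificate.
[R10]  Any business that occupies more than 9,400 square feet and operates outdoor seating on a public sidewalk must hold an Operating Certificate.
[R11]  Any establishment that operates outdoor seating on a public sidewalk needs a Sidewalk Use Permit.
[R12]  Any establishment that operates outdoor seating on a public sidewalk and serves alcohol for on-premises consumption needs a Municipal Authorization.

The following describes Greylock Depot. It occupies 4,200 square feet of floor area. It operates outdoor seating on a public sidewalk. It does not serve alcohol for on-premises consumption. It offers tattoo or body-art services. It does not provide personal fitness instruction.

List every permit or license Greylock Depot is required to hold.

[R1] floor area 4,200 square feet < 12,100 square feet → Municipal Registration required.
[R2] does not provide personal fitness instruction → Operating Registration not required.
[R3] operates outdoor seating on a public sidewalk → Compliance Certificate required.
[R4] offers tattoo or body-art services; operates outdoor seating on a public sidewalk → Body Art Certificate required.
[R5] floor area 4,200 square feet ≥ 3,600 square feet → Annual Registration not required.
[R6] floor area 4,200 square feet ≤ 9,300 square feet; does not serve alcohol for on-premises consumption → Compliance License not required.
[R7] operates outdoor seating on a public sidewalk → Municipal Certificate required.
[R8] does not provide personal fitness instruction → Municipal Registration exemption does not apply.
[R9] offers tattoo or body-art services; does not provide personal fitness instruction → Trade Certificate not required.
[R10] floor area 4,200 square feet ≤ 9,400 square feet; operates outdoor seating on a public sidewalk → Operating Certificate not required.
[R11] operates outdoor seating on a public sidewalk → Sidewalk Use Permit required.
[R12] operates outdoor seating on a public sidewalk; does not serve alcohol for on-premises consumption → Municipal Authorization not required.

Body Art Certificate, Compliance Certificate, Municipal Certificate, Municipal Registration, Sidewalk Use Permit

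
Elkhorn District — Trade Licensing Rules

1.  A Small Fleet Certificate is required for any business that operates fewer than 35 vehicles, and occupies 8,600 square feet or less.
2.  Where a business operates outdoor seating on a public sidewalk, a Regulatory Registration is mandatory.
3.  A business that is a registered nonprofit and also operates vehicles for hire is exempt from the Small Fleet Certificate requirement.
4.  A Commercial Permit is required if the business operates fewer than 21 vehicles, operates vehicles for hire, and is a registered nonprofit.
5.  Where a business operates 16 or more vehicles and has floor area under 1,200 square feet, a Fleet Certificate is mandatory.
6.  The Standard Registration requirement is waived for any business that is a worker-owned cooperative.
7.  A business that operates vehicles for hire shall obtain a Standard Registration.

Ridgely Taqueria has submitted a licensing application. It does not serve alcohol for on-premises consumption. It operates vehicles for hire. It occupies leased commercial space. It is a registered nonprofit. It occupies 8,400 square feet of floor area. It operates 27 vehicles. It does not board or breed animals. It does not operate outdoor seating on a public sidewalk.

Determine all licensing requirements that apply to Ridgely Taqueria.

Standard Registration

1. vehicles 27 < 35; floor area 8,400 square feet ≤ 8,600 square feet → Small Fleet Certificate required.
2. does not operate outdoor seating on a public sidewalk → Regulatory Registration not required.
3. is a registered nonprofit; operates vehicles for hire → exempt from Small Fleet Certificate.
4. vehicles 27 ≥ 21; operates vehicles for hire; is a registered nonprofit → Commercial Permit not required.
5. vehicles 27 ≥ 16; floor area 8,400 square feet ≥ 1,200 square feet → Fleet Certificate not required.
6. is a registered nonprofit (not: is a worker-owned cooperative) → Standard Registration exemption does not apply.
7. operates vehicles for hire → Standard Registration required.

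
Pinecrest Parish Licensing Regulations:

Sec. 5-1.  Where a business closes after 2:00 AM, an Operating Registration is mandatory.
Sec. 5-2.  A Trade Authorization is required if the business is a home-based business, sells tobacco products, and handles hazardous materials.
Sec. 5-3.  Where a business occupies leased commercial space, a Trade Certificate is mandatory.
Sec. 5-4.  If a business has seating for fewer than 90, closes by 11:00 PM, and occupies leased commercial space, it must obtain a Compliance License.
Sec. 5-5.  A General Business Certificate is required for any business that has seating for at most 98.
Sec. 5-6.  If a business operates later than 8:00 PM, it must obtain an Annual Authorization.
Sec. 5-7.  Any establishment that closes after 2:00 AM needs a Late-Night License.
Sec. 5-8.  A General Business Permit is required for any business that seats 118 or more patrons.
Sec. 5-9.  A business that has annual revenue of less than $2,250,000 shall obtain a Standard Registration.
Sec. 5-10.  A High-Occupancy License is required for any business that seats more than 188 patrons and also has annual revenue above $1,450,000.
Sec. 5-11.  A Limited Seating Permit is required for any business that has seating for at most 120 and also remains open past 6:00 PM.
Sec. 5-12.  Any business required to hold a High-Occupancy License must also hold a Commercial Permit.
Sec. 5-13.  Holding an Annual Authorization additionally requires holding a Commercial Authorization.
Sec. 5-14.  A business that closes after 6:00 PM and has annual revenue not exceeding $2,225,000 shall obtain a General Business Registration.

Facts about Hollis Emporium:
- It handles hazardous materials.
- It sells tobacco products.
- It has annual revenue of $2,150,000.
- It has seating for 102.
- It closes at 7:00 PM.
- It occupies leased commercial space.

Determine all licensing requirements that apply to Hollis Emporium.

General Business Registration, Limited Seating Permit, Standard Registration, Trade Certificate

Sec. 5-1. closes 7:00 PM, at/before 2:00 AM → Operating Registration not required.
Sec. 5-2. occupies leased commercial space (not: is a home-based business); sells tobacco products; handles hazardous materials → Trade Authorization not required.
Sec. 5-3. occupies leased commercial space → Trade Certificate required.
Sec. 5-4. seating 102 ≥ 90; closes 7:00 PM, at/before 11:00 PM; occupies leased commercial space → Compliance License not required.
Sec. 5-5. seating 102 > 98 → General Business Certificate not required.
Sec. 5-6. closes 7:00 PM, at/before 8:00 PM → Annual Authorization not required.
Sec. 5-7. closes 7:00 PM, at/before 2:00 AM → Late-Night License not required.
Sec. 5-8. seating 102 < 118 → General Business Permit not required.
Sec. 5-9. revenue $2,150,000 < $2,250,000 → Standard Registration required.
Sec. 5-10. seating 102 ≤ 188; revenue $2,150,000 > $1,450,000 → High-Occupancy License not required.
Sec. 5-11. seating 102 ≤ 120; closes 7:00 PM, after 6:00 PM → Limited Seating Permit required.
Sec. 5-12. High-Occupancy License is not required → no effect.
Sec. 5-13. Annual Authorization is not required → no effect.
Sec. 5-14. closes 7:00 PM, after 6:00 PM; revenue $2,150,000 ≤ $2,225,000 → General Business Registration required.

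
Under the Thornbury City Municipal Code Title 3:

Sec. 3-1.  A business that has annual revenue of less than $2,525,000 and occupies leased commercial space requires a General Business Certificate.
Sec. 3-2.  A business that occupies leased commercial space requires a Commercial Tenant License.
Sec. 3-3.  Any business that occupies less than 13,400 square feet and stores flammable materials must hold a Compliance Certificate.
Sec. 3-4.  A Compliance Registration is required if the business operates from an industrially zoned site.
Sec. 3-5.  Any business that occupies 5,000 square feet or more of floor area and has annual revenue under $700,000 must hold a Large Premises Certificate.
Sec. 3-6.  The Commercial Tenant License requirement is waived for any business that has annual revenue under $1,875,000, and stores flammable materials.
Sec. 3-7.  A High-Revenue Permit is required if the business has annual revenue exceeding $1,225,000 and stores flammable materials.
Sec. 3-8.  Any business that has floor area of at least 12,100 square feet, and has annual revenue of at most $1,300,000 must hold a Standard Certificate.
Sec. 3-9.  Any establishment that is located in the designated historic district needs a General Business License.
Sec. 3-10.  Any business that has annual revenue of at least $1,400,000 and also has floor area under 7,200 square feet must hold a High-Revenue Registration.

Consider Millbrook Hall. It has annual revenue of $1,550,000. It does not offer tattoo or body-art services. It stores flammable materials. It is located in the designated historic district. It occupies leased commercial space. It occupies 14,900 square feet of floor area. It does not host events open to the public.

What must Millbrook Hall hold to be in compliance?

General Business Certificate, General Business License, High-Revenue Permit

Sec. 3-1. revenue $1,550,000 < $2,525,000; occupies leased commercial space → General Business Certificate required.
Sec. 3-2. occupies leased commercial space → Commercial Tenant License required.
Sec. 3-3. floor area 14,900 square feet ≥ 13,400 square feet; stores flammable materials → Compliance Certificate not required.
Sec. 3-4. occupies leased commercial space (not: operates from an industrially zoned site) → Compliance Registration not required.
Sec. 3-5. floor area 14,900 square feet ≥ 5,000 square feet; revenue $1,550,000 ≥ $700,000 → Large Premises Certificate not required.
Sec. 3-6. revenue $1,550,000 < $1,875,000; stores flammable materials → exempt from Commercial Tenant License.
Sec. 3-7. revenue $1,550,000 > $1,225,000; stores flammable materials → High-Revenue Permit required.
Sec. 3-8. floor area 14,900 square feet ≥ 12,100 square feet; revenue $1,550,000 > $1,300,000 → Standard Certificate not required.
Sec. 3-9. is located in the designated historic district → General Business License required.
Sec. 3-10. revenue $1,550,000 ≥ $1,400,000; floor area 14,900 square feet ≥ 7,200 square feet → High-Revenue Registration not required.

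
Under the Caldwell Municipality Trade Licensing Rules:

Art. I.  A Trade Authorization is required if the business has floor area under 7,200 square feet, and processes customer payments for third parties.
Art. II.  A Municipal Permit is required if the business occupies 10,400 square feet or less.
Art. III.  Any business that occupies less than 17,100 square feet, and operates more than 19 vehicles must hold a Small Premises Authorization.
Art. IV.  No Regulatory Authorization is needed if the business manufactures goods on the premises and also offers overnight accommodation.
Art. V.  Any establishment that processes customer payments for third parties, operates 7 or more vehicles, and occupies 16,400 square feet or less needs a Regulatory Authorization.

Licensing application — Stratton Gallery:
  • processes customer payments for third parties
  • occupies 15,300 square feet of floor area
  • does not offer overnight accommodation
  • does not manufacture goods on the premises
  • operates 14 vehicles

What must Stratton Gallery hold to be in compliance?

Art. I. floor area 15,300 square feet ≥ 7,200 square feet; processes customer payments for third parties → Trade Authorization not required.
Art. II. floor area 15,300 square feet > 10,400 square feet → Municipal Permit not required.
Art. III. floor area 15,300 square feet < 17,100 square feet; vehicles 14 ≤ 19 → Small Premises Authorization not required.
Art. IV. does not manufacture goods on the premises; does not offer overnight accommodation → Regulatory Authorization exemption does not apply.
Art. V. processes customer payments for third parties; vehicles 14 ≥ 7; floor area 15,300 square feet ≤ 16,400 square feet → Regulatory Authorization required.

Regulatory Authorization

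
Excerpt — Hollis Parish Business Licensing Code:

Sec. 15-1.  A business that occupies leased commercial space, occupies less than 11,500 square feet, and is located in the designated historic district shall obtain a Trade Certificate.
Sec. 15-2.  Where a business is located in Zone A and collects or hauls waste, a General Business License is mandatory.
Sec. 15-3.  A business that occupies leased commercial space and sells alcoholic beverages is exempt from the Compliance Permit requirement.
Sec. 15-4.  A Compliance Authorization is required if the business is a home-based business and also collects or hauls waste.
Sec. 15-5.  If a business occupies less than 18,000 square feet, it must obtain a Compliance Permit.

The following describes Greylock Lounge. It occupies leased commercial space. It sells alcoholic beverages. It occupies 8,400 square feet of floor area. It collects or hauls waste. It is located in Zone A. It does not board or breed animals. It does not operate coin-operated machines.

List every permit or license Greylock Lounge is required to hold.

General Business License

Sec. 15-1. occupies leased commercial space; floor area 8,400 square feet < 11,500 square feet; is located in Zone A (not: is located in the designated historic district) → Trade Certificate not required.
Sec. 15-2. is located in Zone A; collects or hauls waste → General Business License required.
Sec. 15-3. occupies leased commercial space; sells alcoholic beverages → exempt from Compliance Permit.
Sec. 15-4. occupies leased commercial space (not: is a home-based business); collects or hauls waste → Compliance Authorization not required.
Sec. 15-5. floor area 8,400 square feet < 18,000 square feet → Compliance Permit required.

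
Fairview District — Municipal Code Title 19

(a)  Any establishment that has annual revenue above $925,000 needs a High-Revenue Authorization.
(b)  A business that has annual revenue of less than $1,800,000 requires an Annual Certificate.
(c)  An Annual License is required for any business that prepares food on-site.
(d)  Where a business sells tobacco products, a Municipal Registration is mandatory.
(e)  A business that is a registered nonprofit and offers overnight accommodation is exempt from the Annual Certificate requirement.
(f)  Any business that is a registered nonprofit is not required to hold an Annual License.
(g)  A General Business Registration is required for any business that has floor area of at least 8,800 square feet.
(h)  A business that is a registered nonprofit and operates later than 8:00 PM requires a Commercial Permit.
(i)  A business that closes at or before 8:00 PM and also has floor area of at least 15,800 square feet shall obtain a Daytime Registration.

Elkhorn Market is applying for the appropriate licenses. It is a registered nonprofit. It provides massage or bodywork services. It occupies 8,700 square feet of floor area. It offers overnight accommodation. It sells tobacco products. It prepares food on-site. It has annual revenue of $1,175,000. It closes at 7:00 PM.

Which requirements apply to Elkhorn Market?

High-Revenue Authorization, Municipal Registration

(a) revenue $1,175,000 > $925,000 → High-Revenue Authorization required.
(b) revenue $1,175,000 < $1,800,000 → Annual Certificate required.
(c) prepares food on-site → Annual License required.
(d) sells tobacco products → Municipal Registration required.
(e) is a registered nonprofit; offers overnight accommodation → exempt from Annual Certificate.
(f) is a registered nonprofit → exempt from Annual License.
(g) floor area 8,700 square feet < 8,800 square feet → General Business Registration not required.
(h) is a registered nonprofit; closes 7:00 PM, at/before 8:00 PM → Commercial Permit not required.
(i) closes 7:00 PM, at/before 8:00 PM; floor area 8,700 square feet < 15,800 square feet → Daytime Registration not required.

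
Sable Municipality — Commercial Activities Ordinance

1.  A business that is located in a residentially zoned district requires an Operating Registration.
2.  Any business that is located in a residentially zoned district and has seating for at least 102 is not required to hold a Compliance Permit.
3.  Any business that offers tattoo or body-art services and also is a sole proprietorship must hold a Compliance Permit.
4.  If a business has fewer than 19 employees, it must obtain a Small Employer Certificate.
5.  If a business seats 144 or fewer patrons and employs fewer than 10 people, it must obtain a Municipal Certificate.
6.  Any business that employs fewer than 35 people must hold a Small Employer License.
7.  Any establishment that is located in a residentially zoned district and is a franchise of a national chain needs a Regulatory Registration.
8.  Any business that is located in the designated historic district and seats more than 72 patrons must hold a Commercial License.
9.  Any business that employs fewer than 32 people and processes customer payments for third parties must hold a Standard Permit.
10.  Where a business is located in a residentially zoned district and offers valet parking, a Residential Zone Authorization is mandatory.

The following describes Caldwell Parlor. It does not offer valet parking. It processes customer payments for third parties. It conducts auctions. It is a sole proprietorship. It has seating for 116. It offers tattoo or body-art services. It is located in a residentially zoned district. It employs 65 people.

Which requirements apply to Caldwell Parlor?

1. is located in a residentially zoned district → Operating Registration required.
2. is located in a residentially zoned district; seating 116 ≥ 102 → exempt from Compliance Permit.
3. offers tattoo or body-art services; is a sole proprietorship → Compliance Permit required.
4. employees 65 ≥ 19 → Small Employer Certificate not required.
5. seating 116 ≤ 144; employees 65 ≥ 10 → Municipal Certificate not required.
6. employees 65 ≥ 35 → Small Employer License not required.
7. is located in a residentially zoned district; is a sole proprietorship (not: is a franchise of a national chain) → Regulatory Registration not required.
8. is located in a residentially zoned district (not: is located in the designated historic district); seating 116 > 72 → Commercial License not required.
9. employees 65 ≥ 32; processes customer payments for third parties → Standard Permit not required.
10. is located in a residentially zoned district; does not offer valet parking → Residential Zone Authorization not required.

Operating Registration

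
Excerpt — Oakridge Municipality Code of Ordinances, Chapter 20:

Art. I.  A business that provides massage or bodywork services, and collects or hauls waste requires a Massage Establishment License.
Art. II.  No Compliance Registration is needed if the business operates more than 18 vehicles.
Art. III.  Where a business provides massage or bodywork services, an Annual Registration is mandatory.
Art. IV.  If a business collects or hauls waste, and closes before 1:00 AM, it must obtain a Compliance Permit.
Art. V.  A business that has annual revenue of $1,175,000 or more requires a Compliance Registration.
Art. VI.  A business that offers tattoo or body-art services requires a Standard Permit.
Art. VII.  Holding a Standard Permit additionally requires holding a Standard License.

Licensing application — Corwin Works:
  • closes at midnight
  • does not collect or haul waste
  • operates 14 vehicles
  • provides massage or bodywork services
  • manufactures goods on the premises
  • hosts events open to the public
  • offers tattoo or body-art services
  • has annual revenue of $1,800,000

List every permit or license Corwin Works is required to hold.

Annual Registration, Compliance Registration, Standard License, Standard Permit

Art. I. provides massage or bodywork services; does not collect or haul waste → Massage Establishment License not required.
Art. II. vehicles 14 ≤ 18 → Compliance Registration exemption does not apply.
Art. III. provides massage or bodywork services → Annual Registration required.
Art. IV. does not collect or haul waste; closes midnight, at/before 1:00 AM → Compliance Permit not required.
Art. V. revenue $1,800,000 ≥ $1,175,000 → Compliance Registration required.
Art. VI. offers tattoo or body-art services → Standard Permit required.
Art. VII. Standard Permit is required → Standard License also required.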